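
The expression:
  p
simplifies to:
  p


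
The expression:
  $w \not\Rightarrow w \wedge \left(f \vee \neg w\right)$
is never true.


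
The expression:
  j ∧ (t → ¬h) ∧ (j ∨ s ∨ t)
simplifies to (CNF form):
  j ∧ (¬h ∨ ¬t)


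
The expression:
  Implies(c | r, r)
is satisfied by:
  {r: True, c: False}
  {c: False, r: False}
  {c: True, r: True}


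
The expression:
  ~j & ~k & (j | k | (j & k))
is never true.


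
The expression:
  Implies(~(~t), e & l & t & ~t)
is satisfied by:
  {t: False}


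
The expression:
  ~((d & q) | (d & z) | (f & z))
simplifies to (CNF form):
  (~d | ~q) & (~d | ~z) & (~f | ~z) & (~d | ~f | ~q) & (~d | ~f | ~z) & (~d | ~q | ~z) & (~f | ~q | ~z)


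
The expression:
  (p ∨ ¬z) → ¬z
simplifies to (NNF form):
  ¬p ∨ ¬z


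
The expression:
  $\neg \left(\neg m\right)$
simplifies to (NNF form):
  $m$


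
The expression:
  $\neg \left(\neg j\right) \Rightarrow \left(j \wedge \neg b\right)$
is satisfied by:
  {b: False, j: False}
  {j: True, b: False}
  {b: True, j: False}


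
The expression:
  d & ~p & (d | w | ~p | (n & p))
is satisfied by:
  {d: True, p: False}


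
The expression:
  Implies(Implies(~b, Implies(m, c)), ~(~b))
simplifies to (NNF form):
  b | (m & ~c)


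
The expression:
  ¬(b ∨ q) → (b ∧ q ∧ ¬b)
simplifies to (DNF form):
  b ∨ q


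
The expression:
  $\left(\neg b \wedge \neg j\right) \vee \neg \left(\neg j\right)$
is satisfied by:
  {j: True, b: False}
  {b: False, j: False}
  {b: True, j: True}


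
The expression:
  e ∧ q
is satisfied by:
  {e: True, q: True}


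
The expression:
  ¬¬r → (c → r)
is always true.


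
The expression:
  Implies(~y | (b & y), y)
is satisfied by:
  {y: True}


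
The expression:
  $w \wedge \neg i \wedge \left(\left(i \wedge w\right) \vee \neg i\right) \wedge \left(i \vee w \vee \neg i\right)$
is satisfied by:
  {w: True, i: False}


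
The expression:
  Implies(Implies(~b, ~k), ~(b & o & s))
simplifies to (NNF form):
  ~b | ~o | ~s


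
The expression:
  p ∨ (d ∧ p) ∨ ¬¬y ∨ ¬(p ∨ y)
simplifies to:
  True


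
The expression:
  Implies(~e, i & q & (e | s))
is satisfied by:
  {q: True, e: True, s: True, i: True}
  {q: True, e: True, s: True, i: False}
  {q: True, e: True, i: True, s: False}
  {q: True, e: True, i: False, s: False}
  {e: True, s: True, i: True, q: False}
  {e: True, s: True, i: False, q: False}
  {e: True, s: False, i: True, q: False}
  {e: True, s: False, i: False, q: False}
  {q: True, s: True, i: True, e: False}


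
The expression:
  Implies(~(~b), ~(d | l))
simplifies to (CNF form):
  (~b | ~d) & (~b | ~l)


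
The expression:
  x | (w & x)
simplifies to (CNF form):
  x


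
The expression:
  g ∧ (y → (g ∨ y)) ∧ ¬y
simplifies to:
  g ∧ ¬y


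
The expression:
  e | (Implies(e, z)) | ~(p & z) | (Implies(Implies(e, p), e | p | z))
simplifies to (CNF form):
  True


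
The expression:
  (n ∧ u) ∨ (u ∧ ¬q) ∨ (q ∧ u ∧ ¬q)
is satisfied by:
  {n: True, u: True, q: False}
  {u: True, q: False, n: False}
  {n: True, q: True, u: True}


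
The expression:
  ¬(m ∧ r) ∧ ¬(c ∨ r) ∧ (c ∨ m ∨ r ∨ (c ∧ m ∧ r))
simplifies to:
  m ∧ ¬c ∧ ¬r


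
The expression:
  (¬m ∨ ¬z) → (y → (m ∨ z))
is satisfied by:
  {z: True, m: True, y: False}
  {z: True, m: False, y: False}
  {m: True, z: False, y: False}
  {z: False, m: False, y: False}
  {y: True, z: True, m: True}
  {y: True, z: True, m: False}
  {y: True, m: True, z: False}


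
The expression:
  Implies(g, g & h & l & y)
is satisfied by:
  {y: True, l: True, h: True, g: False}
  {y: True, l: True, h: False, g: False}
  {y: True, h: True, l: False, g: False}
  {y: True, h: False, l: False, g: False}
  {l: True, h: True, y: False, g: False}
  {l: True, y: False, h: False, g: False}
  {l: False, h: True, y: False, g: False}
  {l: False, y: False, h: False, g: False}
  {y: True, g: True, l: True, h: True}


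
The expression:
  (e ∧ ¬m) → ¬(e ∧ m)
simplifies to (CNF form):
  True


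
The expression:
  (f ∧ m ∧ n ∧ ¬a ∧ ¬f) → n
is always true.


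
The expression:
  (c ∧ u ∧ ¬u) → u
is always true.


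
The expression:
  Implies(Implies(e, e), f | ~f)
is always true.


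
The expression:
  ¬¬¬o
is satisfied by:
  {o: False}


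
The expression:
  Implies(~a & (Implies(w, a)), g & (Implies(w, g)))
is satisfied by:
  {a: True, g: True, w: True}
  {a: True, g: True, w: False}
  {a: True, w: True, g: False}
  {a: True, w: False, g: False}
  {g: True, w: True, a: False}
  {g: True, w: False, a: False}
  {w: True, g: False, a: False}


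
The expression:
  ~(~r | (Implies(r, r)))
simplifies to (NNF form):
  False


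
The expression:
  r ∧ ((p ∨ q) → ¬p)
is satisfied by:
  {r: True, p: False}


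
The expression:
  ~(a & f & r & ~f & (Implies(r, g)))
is always true.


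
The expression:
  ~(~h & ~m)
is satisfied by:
  {m: True, h: True}
  {m: True, h: False}
  {h: True, m: False}


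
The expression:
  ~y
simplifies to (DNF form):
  ~y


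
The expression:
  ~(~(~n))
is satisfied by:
  {n: False}


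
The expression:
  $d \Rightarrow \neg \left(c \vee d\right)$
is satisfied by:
  {d: False}


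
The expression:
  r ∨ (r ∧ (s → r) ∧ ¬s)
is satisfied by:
  {r: True}


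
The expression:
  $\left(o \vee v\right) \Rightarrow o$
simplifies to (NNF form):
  $o \vee \neg v$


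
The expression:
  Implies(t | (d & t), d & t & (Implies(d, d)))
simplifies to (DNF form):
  d | ~t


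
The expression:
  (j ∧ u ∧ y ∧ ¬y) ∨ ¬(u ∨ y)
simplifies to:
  ¬u ∧ ¬y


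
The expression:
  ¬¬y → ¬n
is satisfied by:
  {y: False, n: False}
  {n: True, y: False}
  {y: True, n: False}


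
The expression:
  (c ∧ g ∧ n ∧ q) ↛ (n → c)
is never true.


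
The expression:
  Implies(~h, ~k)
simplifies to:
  h | ~k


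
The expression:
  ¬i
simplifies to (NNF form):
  ¬i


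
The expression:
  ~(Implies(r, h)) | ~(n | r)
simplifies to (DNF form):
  (r & ~h) | (~n & ~r)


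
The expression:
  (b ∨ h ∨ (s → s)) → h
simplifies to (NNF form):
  h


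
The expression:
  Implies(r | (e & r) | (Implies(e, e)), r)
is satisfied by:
  {r: True}


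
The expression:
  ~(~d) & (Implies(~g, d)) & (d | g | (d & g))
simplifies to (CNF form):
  d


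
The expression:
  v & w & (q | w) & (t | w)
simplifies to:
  v & w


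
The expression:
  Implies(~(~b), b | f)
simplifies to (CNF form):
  True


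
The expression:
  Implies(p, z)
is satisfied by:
  {z: True, p: False}
  {p: False, z: False}
  {p: True, z: True}


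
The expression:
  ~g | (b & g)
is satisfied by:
  {b: True, g: False}
  {g: False, b: False}
  {g: True, b: True}


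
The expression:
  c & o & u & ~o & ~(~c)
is never true.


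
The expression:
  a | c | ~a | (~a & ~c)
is always true.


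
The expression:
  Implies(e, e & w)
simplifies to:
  w | ~e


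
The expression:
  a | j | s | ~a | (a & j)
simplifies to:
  True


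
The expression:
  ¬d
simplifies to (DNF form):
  ¬d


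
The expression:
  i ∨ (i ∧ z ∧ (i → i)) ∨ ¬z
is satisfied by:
  {i: True, z: False}
  {z: False, i: False}
  {z: True, i: True}


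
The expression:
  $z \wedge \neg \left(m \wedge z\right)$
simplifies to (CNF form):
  $z \wedge \neg m$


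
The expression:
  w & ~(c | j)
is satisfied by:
  {w: True, j: False, c: False}


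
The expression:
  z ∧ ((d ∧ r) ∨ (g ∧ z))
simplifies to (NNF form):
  z ∧ (d ∨ g) ∧ (g ∨ r)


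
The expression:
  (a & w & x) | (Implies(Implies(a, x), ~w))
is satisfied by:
  {a: True, w: False}
  {w: False, a: False}
  {w: True, a: True}


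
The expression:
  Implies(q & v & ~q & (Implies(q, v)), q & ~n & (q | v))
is always true.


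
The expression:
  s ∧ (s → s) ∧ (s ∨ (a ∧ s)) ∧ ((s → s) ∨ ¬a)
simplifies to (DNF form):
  s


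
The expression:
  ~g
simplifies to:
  ~g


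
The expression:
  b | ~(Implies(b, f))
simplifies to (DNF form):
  b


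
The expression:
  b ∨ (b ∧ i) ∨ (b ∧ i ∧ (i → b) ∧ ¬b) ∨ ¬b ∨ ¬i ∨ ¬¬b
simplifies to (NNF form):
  True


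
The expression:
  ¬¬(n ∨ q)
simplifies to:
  n ∨ q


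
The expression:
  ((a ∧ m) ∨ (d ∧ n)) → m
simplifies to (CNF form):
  m ∨ ¬d ∨ ¬n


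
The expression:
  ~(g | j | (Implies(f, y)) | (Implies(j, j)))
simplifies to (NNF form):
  False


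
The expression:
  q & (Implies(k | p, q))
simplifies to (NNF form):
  q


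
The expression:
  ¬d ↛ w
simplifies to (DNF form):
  w ∨ ¬d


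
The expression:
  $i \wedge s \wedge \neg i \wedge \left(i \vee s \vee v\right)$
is never true.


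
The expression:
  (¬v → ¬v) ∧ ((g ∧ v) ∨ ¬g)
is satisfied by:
  {v: True, g: False}
  {g: False, v: False}
  {g: True, v: True}


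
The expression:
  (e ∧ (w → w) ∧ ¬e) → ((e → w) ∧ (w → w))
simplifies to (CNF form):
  True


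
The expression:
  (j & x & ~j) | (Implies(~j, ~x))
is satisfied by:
  {j: True, x: False}
  {x: False, j: False}
  {x: True, j: True}


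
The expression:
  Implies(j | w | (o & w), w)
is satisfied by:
  {w: True, j: False}
  {j: False, w: False}
  {j: True, w: True}


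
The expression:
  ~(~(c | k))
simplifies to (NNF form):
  c | k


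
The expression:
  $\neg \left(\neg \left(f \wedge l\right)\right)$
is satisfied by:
  {f: True, l: True}


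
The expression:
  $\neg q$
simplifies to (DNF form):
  $\neg q$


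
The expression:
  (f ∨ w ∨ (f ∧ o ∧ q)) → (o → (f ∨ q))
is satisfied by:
  {q: True, f: True, o: False, w: False}
  {q: True, f: False, o: False, w: False}
  {f: True, q: False, o: False, w: False}
  {q: False, f: False, o: False, w: False}
  {w: True, q: True, f: True, o: False}
  {w: True, q: True, f: False, o: False}
  {w: True, f: True, q: False, o: False}
  {w: True, f: False, q: False, o: False}
  {q: True, o: True, f: True, w: False}
  {q: True, o: True, f: False, w: False}
  {o: True, f: True, q: False, w: False}
  {o: True, q: False, f: False, w: False}
  {w: True, o: True, q: True, f: True}
  {w: True, o: True, q: True, f: False}
  {w: True, o: True, f: True, q: False}


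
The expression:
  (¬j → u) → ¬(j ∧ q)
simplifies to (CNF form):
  ¬j ∨ ¬q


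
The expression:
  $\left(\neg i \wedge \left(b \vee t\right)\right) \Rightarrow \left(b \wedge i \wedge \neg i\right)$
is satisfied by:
  {i: True, t: False, b: False}
  {i: True, b: True, t: False}
  {i: True, t: True, b: False}
  {i: True, b: True, t: True}
  {b: False, t: False, i: False}


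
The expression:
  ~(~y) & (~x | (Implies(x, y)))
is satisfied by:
  {y: True}


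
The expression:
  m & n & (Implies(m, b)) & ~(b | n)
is never true.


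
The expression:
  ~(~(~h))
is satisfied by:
  {h: False}


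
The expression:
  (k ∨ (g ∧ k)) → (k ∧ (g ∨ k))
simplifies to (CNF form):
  True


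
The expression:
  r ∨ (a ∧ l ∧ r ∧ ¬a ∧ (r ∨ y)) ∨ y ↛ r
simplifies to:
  r ∨ y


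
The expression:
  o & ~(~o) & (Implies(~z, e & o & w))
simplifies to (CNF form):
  o & (e | z) & (w | z)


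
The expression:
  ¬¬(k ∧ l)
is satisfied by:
  {k: True, l: True}


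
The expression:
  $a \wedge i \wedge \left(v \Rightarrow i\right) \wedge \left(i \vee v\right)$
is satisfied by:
  {a: True, i: True}


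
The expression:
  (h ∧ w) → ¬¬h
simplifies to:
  True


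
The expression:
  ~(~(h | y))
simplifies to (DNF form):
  h | y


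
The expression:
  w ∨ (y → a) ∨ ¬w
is always true.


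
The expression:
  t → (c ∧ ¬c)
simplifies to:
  ¬t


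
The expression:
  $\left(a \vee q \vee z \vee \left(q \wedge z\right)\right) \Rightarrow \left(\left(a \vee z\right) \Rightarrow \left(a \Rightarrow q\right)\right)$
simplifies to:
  $q \vee \neg a$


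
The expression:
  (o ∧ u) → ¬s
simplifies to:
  ¬o ∨ ¬s ∨ ¬u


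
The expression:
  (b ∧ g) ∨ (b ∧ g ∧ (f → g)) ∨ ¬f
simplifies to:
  (b ∧ g) ∨ ¬f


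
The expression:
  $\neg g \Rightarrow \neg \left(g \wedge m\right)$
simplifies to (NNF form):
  $\text{True}$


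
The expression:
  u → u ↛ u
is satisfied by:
  {u: False}


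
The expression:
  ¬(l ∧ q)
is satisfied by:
  {l: False, q: False}
  {q: True, l: False}
  {l: True, q: False}


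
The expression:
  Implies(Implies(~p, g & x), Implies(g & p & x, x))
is always true.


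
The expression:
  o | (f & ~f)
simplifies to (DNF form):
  o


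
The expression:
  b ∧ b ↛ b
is never true.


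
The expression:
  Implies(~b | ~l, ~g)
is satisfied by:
  {b: True, l: True, g: False}
  {b: True, l: False, g: False}
  {l: True, b: False, g: False}
  {b: False, l: False, g: False}
  {b: True, g: True, l: True}


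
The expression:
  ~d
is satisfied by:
  {d: False}


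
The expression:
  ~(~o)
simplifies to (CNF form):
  o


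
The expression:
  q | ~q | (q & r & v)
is always true.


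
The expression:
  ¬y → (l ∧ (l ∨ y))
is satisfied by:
  {y: True, l: True}
  {y: True, l: False}
  {l: True, y: False}


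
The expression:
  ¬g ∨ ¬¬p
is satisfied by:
  {p: True, g: False}
  {g: False, p: False}
  {g: True, p: True}


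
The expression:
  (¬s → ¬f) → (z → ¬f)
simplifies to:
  ¬f ∨ ¬s ∨ ¬z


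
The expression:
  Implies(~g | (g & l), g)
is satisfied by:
  {g: True}


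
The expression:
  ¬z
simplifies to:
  ¬z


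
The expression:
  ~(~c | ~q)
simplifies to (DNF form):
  c & q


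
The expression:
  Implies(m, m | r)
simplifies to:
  True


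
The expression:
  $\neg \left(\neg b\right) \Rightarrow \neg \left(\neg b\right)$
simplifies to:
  $\text{True}$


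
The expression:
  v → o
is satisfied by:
  {o: True, v: False}
  {v: False, o: False}
  {v: True, o: True}


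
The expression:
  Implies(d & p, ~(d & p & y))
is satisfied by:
  {p: False, d: False, y: False}
  {y: True, p: False, d: False}
  {d: True, p: False, y: False}
  {y: True, d: True, p: False}
  {p: True, y: False, d: False}
  {y: True, p: True, d: False}
  {d: True, p: True, y: False}


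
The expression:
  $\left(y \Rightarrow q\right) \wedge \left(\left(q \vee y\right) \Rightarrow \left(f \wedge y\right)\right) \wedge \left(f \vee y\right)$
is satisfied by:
  {f: True, q: False, y: False}
  {y: True, q: True, f: True}


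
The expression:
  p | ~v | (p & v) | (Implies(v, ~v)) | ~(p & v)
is always true.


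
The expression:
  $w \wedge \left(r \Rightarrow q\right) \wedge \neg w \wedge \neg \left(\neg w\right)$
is never true.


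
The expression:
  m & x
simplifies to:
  m & x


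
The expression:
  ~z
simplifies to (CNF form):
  ~z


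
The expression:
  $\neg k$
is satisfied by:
  {k: False}


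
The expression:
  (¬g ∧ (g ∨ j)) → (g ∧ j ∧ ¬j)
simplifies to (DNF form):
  g ∨ ¬j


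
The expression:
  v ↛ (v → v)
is never true.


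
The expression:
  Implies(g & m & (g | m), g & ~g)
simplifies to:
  ~g | ~m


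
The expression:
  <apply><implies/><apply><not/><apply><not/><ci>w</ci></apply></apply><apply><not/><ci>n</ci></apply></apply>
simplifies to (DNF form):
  <apply><or/><apply><not/><ci>n</ci></apply><apply><not/><ci>w</ci></apply></apply>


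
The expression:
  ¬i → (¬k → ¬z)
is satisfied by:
  {i: True, k: True, z: False}
  {i: True, z: False, k: False}
  {k: True, z: False, i: False}
  {k: False, z: False, i: False}
  {i: True, k: True, z: True}
  {i: True, z: True, k: False}
  {k: True, z: True, i: False}


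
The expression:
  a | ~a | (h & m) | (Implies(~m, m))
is always true.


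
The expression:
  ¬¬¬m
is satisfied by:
  {m: False}


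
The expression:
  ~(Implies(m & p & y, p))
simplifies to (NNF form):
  False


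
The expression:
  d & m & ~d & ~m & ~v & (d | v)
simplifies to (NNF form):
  False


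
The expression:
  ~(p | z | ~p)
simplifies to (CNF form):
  False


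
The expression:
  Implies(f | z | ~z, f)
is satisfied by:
  {f: True}


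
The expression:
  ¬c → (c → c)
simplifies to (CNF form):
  True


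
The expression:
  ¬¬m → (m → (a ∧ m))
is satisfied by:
  {a: True, m: False}
  {m: False, a: False}
  {m: True, a: True}


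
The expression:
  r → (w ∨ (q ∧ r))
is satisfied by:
  {q: True, w: True, r: False}
  {q: True, w: False, r: False}
  {w: True, q: False, r: False}
  {q: False, w: False, r: False}
  {r: True, q: True, w: True}
  {r: True, q: True, w: False}
  {r: True, w: True, q: False}


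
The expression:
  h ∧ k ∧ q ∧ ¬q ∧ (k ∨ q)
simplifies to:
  False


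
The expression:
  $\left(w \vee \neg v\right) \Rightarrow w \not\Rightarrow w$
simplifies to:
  $v \wedge \neg w$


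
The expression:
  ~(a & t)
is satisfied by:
  {t: False, a: False}
  {a: True, t: False}
  {t: True, a: False}


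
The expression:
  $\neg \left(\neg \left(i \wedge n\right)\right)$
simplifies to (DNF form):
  $i \wedge n$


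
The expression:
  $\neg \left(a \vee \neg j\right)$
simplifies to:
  $j \wedge \neg a$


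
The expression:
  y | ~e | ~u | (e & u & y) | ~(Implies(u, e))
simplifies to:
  y | ~e | ~u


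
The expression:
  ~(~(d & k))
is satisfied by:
  {d: True, k: True}


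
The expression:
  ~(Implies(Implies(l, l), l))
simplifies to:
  ~l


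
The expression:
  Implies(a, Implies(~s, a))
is always true.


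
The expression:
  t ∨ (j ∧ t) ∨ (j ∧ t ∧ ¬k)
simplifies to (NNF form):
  t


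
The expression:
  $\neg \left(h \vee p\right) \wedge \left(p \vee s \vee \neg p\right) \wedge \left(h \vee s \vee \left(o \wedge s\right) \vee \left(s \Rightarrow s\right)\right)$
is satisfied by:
  {p: False, h: False}


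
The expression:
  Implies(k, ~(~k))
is always true.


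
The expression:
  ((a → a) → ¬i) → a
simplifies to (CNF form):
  a ∨ i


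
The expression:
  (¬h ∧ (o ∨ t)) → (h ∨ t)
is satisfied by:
  {t: True, h: True, o: False}
  {t: True, h: False, o: False}
  {h: True, t: False, o: False}
  {t: False, h: False, o: False}
  {t: True, o: True, h: True}
  {t: True, o: True, h: False}
  {o: True, h: True, t: False}


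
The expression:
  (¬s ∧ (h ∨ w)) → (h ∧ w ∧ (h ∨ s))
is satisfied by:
  {s: True, w: False, h: False}
  {s: True, h: True, w: False}
  {s: True, w: True, h: False}
  {s: True, h: True, w: True}
  {h: False, w: False, s: False}
  {h: True, w: True, s: False}


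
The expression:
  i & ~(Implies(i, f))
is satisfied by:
  {i: True, f: False}


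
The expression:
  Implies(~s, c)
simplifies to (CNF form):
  c | s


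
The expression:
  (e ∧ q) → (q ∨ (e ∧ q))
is always true.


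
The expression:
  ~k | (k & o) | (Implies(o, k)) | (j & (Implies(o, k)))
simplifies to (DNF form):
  True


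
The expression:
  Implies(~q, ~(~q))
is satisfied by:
  {q: True}


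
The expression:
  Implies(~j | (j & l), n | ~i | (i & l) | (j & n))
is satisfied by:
  {n: True, l: True, j: True, i: False}
  {n: True, l: True, j: False, i: False}
  {n: True, j: True, l: False, i: False}
  {n: True, j: False, l: False, i: False}
  {l: True, j: True, n: False, i: False}
  {l: True, n: False, j: False, i: False}
  {l: False, j: True, n: False, i: False}
  {l: False, n: False, j: False, i: False}
  {n: True, i: True, l: True, j: True}
  {n: True, i: True, l: True, j: False}
  {n: True, i: True, j: True, l: False}
  {n: True, i: True, j: False, l: False}
  {i: True, l: True, j: True, n: False}
  {i: True, l: True, j: False, n: False}
  {i: True, j: True, l: False, n: False}


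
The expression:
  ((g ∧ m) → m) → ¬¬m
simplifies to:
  m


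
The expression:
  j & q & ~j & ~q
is never true.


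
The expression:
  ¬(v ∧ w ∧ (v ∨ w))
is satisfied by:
  {w: False, v: False}
  {v: True, w: False}
  {w: True, v: False}


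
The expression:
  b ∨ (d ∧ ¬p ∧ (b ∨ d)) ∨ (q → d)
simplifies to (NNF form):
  b ∨ d ∨ ¬q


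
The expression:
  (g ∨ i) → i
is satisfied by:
  {i: True, g: False}
  {g: False, i: False}
  {g: True, i: True}


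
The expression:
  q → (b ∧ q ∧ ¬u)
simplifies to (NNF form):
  (b ∧ ¬u) ∨ ¬q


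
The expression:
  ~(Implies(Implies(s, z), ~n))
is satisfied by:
  {z: True, n: True, s: False}
  {n: True, s: False, z: False}
  {z: True, s: True, n: True}


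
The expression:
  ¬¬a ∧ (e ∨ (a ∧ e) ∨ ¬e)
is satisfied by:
  {a: True}


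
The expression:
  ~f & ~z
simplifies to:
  ~f & ~z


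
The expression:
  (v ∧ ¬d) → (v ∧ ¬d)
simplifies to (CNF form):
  True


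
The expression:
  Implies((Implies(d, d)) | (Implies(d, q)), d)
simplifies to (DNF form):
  d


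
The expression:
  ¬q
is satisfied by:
  {q: False}


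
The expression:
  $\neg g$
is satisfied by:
  {g: False}


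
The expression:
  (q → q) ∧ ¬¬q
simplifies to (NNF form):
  q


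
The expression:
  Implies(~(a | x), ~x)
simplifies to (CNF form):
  True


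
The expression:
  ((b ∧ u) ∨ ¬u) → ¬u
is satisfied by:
  {u: False, b: False}
  {b: True, u: False}
  {u: True, b: False}


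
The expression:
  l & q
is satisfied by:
  {q: True, l: True}


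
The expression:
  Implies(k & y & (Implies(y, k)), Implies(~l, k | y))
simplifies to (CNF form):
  True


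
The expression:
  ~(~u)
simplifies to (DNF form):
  u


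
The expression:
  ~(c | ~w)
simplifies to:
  w & ~c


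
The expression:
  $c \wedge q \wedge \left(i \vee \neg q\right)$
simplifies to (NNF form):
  $c \wedge i \wedge q$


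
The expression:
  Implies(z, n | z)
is always true.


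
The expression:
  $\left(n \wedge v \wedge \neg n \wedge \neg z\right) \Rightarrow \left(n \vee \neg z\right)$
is always true.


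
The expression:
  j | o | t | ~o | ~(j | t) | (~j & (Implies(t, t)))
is always true.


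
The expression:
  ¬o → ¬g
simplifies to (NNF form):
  o ∨ ¬g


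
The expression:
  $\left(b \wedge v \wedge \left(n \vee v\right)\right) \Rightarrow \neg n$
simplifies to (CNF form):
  $\neg b \vee \neg n \vee \neg v$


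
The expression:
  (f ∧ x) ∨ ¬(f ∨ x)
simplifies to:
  (f ∧ x) ∨ (¬f ∧ ¬x)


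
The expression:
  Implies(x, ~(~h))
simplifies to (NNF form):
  h | ~x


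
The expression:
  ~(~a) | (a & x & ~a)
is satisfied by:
  {a: True}


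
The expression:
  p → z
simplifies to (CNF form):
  z ∨ ¬p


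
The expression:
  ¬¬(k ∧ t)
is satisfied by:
  {t: True, k: True}


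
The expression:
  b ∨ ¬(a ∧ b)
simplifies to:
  True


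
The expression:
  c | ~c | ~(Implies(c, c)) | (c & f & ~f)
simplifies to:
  True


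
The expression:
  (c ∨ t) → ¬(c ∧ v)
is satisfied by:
  {v: False, c: False}
  {c: True, v: False}
  {v: True, c: False}


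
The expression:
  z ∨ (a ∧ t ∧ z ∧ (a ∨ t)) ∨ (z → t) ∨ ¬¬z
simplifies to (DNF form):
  True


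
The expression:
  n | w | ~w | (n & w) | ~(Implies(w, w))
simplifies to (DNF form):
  True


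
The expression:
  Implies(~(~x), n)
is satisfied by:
  {n: True, x: False}
  {x: False, n: False}
  {x: True, n: True}


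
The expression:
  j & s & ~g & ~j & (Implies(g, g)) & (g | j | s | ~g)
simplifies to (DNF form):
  False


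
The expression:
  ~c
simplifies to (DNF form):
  ~c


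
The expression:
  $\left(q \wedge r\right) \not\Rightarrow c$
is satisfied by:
  {r: True, q: True, c: False}


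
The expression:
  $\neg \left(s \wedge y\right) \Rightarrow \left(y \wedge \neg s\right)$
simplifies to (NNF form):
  $y$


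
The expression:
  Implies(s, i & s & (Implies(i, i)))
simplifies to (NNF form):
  i | ~s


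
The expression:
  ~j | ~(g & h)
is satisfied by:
  {h: False, g: False, j: False}
  {j: True, h: False, g: False}
  {g: True, h: False, j: False}
  {j: True, g: True, h: False}
  {h: True, j: False, g: False}
  {j: True, h: True, g: False}
  {g: True, h: True, j: False}


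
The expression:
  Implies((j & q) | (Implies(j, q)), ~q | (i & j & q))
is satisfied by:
  {i: True, j: True, q: False}
  {i: True, j: False, q: False}
  {j: True, i: False, q: False}
  {i: False, j: False, q: False}
  {i: True, q: True, j: True}


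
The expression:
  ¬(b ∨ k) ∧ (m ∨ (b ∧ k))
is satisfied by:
  {m: True, k: False, b: False}


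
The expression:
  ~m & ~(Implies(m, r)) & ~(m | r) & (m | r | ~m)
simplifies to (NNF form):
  False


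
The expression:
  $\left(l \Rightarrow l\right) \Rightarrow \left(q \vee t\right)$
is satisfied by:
  {t: True, q: True}
  {t: True, q: False}
  {q: True, t: False}


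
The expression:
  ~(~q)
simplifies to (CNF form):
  q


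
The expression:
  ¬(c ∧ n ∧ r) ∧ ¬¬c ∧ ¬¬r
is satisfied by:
  {r: True, c: True, n: False}


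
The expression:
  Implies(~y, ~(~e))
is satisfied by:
  {y: True, e: True}
  {y: True, e: False}
  {e: True, y: False}


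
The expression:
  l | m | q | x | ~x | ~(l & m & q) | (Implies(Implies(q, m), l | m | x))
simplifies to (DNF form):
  True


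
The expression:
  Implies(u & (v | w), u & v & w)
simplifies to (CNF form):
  (v | ~u | ~v) & (v | ~u | ~w) & (w | ~u | ~v) & (w | ~u | ~w)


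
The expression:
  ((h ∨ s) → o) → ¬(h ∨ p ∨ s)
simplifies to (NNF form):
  (h ∧ ¬o) ∨ (s ∧ ¬o) ∨ (¬h ∧ ¬p ∧ ¬s)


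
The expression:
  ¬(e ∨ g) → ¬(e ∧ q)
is always true.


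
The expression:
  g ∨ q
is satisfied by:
  {q: True, g: True}
  {q: True, g: False}
  {g: True, q: False}


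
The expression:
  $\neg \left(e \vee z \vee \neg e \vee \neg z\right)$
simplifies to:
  $\text{False}$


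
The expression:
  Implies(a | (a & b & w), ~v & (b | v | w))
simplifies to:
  ~a | (b & ~v) | (w & ~v)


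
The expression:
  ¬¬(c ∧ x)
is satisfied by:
  {c: True, x: True}


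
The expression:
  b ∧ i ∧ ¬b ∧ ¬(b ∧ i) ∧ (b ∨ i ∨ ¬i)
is never true.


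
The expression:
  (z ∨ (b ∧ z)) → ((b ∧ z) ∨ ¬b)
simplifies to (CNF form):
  True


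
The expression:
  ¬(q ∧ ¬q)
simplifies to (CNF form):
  True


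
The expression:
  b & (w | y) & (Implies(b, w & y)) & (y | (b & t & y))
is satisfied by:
  {w: True, b: True, y: True}


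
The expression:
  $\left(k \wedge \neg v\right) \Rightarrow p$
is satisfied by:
  {p: True, v: True, k: False}
  {p: True, k: False, v: False}
  {v: True, k: False, p: False}
  {v: False, k: False, p: False}
  {p: True, v: True, k: True}
  {p: True, k: True, v: False}
  {v: True, k: True, p: False}


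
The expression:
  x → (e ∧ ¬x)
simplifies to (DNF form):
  ¬x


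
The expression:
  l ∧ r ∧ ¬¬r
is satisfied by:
  {r: True, l: True}


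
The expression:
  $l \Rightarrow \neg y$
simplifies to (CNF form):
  $\neg l \vee \neg y$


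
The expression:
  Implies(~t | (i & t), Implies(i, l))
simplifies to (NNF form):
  l | ~i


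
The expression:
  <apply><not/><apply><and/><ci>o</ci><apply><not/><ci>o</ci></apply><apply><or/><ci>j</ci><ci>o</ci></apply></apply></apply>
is always true.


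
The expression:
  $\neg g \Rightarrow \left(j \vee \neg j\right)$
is always true.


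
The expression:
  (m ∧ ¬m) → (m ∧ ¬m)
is always true.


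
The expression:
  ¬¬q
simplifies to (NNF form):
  q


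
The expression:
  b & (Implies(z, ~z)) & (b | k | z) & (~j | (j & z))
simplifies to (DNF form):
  b & ~j & ~z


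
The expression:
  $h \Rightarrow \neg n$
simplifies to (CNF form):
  $\neg h \vee \neg n$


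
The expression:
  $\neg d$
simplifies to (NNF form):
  $\neg d$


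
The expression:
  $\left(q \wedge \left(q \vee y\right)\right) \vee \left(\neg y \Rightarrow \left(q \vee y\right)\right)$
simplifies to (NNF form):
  $q \vee y$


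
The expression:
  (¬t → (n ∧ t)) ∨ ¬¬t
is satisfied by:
  {t: True}


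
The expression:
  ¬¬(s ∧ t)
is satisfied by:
  {t: True, s: True}


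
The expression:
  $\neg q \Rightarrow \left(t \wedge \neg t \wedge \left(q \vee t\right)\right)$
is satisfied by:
  {q: True}


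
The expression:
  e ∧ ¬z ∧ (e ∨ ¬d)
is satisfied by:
  {e: True, z: False}


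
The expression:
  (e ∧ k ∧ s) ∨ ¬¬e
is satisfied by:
  {e: True}


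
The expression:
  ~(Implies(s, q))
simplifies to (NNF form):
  s & ~q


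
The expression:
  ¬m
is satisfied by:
  {m: False}


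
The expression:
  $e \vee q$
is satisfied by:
  {q: True, e: True}
  {q: True, e: False}
  {e: True, q: False}


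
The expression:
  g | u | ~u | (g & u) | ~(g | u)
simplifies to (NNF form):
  True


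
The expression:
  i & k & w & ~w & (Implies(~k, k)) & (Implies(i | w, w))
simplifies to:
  False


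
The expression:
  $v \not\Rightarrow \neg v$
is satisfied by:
  {v: True}


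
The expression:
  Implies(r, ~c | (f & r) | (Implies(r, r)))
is always true.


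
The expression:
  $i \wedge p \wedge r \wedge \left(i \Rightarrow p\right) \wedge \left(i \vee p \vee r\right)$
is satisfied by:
  {r: True, i: True, p: True}


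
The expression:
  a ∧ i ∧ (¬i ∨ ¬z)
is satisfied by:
  {a: True, i: True, z: False}


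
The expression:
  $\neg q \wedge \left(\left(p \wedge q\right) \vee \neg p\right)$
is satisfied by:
  {q: False, p: False}


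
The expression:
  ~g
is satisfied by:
  {g: False}


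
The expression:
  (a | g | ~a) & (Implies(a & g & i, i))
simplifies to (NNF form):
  True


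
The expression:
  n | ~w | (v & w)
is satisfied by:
  {n: True, v: True, w: False}
  {n: True, w: False, v: False}
  {v: True, w: False, n: False}
  {v: False, w: False, n: False}
  {n: True, v: True, w: True}
  {n: True, w: True, v: False}
  {v: True, w: True, n: False}


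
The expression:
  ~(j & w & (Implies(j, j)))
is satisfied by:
  {w: False, j: False}
  {j: True, w: False}
  {w: True, j: False}


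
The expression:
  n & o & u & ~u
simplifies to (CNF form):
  False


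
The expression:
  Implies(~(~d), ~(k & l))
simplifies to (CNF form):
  ~d | ~k | ~l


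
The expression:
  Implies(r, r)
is always true.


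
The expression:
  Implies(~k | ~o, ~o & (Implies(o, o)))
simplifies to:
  k | ~o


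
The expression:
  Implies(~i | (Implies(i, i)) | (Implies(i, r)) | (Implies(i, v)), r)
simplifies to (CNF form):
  r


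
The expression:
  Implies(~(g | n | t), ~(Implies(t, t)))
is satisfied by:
  {n: True, t: True, g: True}
  {n: True, t: True, g: False}
  {n: True, g: True, t: False}
  {n: True, g: False, t: False}
  {t: True, g: True, n: False}
  {t: True, g: False, n: False}
  {g: True, t: False, n: False}


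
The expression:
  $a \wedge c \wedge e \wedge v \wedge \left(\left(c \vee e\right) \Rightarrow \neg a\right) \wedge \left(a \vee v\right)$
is never true.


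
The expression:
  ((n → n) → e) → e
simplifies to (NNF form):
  True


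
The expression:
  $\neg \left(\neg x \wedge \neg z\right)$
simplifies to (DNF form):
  $x \vee z$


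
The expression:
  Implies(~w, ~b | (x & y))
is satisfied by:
  {y: True, w: True, x: True, b: False}
  {y: True, w: True, x: False, b: False}
  {w: True, x: True, y: False, b: False}
  {w: True, y: False, x: False, b: False}
  {y: True, x: True, w: False, b: False}
  {y: True, x: False, w: False, b: False}
  {x: True, y: False, w: False, b: False}
  {y: False, x: False, w: False, b: False}
  {y: True, b: True, w: True, x: True}
  {y: True, b: True, w: True, x: False}
  {b: True, w: True, x: True, y: False}
  {b: True, w: True, x: False, y: False}
  {b: True, y: True, x: True, w: False}


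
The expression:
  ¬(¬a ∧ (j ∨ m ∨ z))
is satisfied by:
  {a: True, m: False, j: False, z: False}
  {a: True, z: True, m: False, j: False}
  {a: True, j: True, m: False, z: False}
  {a: True, z: True, j: True, m: False}
  {a: True, m: True, j: False, z: False}
  {a: True, z: True, m: True, j: False}
  {a: True, j: True, m: True, z: False}
  {a: True, z: True, j: True, m: True}
  {z: False, m: False, j: False, a: False}


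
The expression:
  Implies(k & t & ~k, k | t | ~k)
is always true.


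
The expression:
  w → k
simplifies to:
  k ∨ ¬w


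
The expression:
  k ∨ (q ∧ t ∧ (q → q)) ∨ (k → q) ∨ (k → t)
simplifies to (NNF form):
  True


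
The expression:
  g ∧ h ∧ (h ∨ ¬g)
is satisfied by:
  {h: True, g: True}


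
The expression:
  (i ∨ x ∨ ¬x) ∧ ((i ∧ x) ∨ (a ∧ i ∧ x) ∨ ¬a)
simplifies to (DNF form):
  (i ∧ x) ∨ ¬a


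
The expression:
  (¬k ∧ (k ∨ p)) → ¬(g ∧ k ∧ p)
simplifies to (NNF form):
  True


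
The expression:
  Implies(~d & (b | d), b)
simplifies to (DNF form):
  True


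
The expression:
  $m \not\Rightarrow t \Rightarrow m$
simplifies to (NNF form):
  $\text{True}$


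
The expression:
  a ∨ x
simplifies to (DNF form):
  a ∨ x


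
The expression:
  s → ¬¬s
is always true.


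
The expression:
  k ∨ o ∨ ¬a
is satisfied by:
  {k: True, o: True, a: False}
  {k: True, o: False, a: False}
  {o: True, k: False, a: False}
  {k: False, o: False, a: False}
  {k: True, a: True, o: True}
  {k: True, a: True, o: False}
  {a: True, o: True, k: False}


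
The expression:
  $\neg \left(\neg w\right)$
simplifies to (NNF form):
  $w$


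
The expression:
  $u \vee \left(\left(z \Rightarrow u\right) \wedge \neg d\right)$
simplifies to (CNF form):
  $\left(u \vee \neg d\right) \wedge \left(u \vee \neg z\right)$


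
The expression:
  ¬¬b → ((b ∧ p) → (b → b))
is always true.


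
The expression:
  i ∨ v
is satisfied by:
  {i: True, v: True}
  {i: True, v: False}
  {v: True, i: False}


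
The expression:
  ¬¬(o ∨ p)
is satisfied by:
  {o: True, p: True}
  {o: True, p: False}
  {p: True, o: False}


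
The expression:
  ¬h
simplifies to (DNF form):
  ¬h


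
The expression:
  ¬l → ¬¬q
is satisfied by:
  {q: True, l: True}
  {q: True, l: False}
  {l: True, q: False}


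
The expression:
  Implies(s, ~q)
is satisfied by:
  {s: False, q: False}
  {q: True, s: False}
  {s: True, q: False}


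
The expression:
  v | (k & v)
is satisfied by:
  {v: True}


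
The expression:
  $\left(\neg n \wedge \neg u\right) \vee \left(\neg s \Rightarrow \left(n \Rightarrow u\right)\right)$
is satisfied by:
  {u: True, s: True, n: False}
  {u: True, s: False, n: False}
  {s: True, u: False, n: False}
  {u: False, s: False, n: False}
  {n: True, u: True, s: True}
  {n: True, u: True, s: False}
  {n: True, s: True, u: False}


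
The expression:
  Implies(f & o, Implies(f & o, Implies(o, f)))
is always true.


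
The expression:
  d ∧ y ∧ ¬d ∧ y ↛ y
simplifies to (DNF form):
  False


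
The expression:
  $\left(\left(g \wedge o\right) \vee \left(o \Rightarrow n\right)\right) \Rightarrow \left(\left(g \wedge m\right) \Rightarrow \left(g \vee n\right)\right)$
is always true.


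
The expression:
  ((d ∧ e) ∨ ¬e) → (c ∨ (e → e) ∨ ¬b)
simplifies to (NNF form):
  True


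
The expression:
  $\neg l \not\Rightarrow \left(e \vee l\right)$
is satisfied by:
  {e: False, l: False}


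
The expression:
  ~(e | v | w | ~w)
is never true.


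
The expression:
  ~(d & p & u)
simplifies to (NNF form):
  ~d | ~p | ~u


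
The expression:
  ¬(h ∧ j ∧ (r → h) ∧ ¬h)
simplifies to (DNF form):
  True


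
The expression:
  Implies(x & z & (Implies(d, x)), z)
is always true.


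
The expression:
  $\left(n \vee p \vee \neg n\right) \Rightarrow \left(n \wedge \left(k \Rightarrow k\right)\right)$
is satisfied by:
  {n: True}


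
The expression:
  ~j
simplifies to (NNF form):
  ~j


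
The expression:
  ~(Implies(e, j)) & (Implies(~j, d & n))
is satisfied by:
  {e: True, d: True, n: True, j: False}


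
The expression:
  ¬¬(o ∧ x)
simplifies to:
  o ∧ x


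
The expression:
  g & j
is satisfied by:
  {j: True, g: True}


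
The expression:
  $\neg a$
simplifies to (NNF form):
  $\neg a$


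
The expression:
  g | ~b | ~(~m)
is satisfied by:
  {m: True, g: True, b: False}
  {m: True, g: False, b: False}
  {g: True, m: False, b: False}
  {m: False, g: False, b: False}
  {b: True, m: True, g: True}
  {b: True, m: True, g: False}
  {b: True, g: True, m: False}


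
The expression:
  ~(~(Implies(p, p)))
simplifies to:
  True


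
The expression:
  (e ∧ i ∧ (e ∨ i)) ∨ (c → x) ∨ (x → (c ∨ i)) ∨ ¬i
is always true.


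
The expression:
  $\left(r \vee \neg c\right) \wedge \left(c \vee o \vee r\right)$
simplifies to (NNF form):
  $r \vee \left(o \wedge \neg c\right)$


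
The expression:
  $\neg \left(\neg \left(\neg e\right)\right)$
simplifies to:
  $\neg e$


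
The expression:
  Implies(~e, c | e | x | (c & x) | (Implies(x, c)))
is always true.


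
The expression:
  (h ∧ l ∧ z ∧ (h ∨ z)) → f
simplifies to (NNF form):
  f ∨ ¬h ∨ ¬l ∨ ¬z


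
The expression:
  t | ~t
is always true.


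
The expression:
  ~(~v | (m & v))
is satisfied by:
  {v: True, m: False}


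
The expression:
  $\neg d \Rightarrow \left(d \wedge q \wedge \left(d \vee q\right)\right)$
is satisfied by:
  {d: True}


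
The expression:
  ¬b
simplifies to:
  ¬b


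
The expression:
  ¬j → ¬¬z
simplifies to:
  j ∨ z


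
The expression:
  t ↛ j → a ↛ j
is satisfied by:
  {a: True, j: True, t: False}
  {a: True, j: False, t: False}
  {j: True, a: False, t: False}
  {a: False, j: False, t: False}
  {a: True, t: True, j: True}
  {a: True, t: True, j: False}
  {t: True, j: True, a: False}


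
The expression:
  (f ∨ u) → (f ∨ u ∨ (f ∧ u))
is always true.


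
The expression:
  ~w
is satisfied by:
  {w: False}


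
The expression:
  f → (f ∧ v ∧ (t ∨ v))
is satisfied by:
  {v: True, f: False}
  {f: False, v: False}
  {f: True, v: True}


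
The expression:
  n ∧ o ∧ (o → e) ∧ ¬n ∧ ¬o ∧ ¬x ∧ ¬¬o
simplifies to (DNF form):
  False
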